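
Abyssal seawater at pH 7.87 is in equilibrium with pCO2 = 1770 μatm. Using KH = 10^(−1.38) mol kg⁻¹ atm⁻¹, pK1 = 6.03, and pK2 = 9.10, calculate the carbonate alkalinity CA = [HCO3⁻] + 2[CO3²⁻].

CA = 5.71 mmol/kg

[CO2*] = KH · pCO2 = 10^(−1.38) × 1770×10^-6 = 7.379×10^-5 mol/kg
α₀ = 1/(1 + K1/[H⁺] + K1K2/[H⁺]²) = 1/(1 + 10^+1.84 + 10^+0.61) = 0.01347
DIC = [CO2*]/α₀ = 7.379×10^-5 / 0.01347 = 5.479 mmol/kg
CA = (α₁ + 2α₂)·DIC = (0.9317 + 2×0.05486) × 5.479 = 5.71 mmol/kg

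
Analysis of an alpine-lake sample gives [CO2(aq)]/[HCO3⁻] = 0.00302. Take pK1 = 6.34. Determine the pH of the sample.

pH = 8.86

From K1 = [H⁺][HCO3⁻]/[CO2(aq)]:  pH = pK1 − log₁₀([CO2(aq)]/[HCO3⁻])
log₁₀(0.00302) = -2.520
pH = 6.34 − (-2.520) = 8.86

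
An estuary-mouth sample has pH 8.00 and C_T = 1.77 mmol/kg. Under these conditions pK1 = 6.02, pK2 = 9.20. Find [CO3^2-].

α₂ = 1 / (1 + [H⁺]/K2 + [H⁺]²/(K1K2)) = 1 / (1 + 10^+1.20 + 10^-0.78)
   = 1 / (1 + 15.849 + 0.16596) = 1/17.015 = 0.05877
[CO3²⁻] = α₂ × DIC = 0.05877 × 1.77 = 0.104 mmol/kg

[CO3²⁻] = 0.104 mmol/kg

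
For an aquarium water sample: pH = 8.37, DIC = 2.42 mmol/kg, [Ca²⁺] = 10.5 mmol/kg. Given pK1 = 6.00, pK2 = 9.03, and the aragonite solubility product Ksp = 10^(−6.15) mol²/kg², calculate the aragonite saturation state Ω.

α₂ = 1 / (1 + [H⁺]/K2 + [H⁺]²/(K1K2)) = 1 / (1 + 10^+0.66 + 10^-1.71)
   = 1 / (1 + 4.5709 + 0.019498) = 1/5.5904 = 0.1789
[CO3²⁻] = α₂ × DIC = 0.1789 × 2.42 = 0.4329 mmol/kg
Ksp = 10^(−6.15) = 7.079×10^-7
Ω = [Ca²⁺][CO3²⁻]/Ksp = (10.5×10^-3)(4.329×10^-4) / 7.079×10^-7 = 6.42

Ω = 6.42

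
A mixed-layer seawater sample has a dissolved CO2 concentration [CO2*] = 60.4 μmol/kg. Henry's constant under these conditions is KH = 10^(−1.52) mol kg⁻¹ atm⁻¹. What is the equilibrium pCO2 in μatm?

pCO2 = 2000 μatm

KH = 10^(−1.52) = 3.020×10^-2 mol kg⁻¹ atm⁻¹
pCO2 = [CO2*]/KH = 60.4×10^-6 / 3.020×10^-2 = 2.00×10^-3 atm = 2000 μatm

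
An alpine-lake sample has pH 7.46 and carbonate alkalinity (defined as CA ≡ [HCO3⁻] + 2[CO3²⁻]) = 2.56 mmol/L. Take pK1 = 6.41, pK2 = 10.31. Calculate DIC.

CA = [HCO3⁻] + 2[CO3²⁻] = (α₁ + 2α₂)·DIC
At pH 7.46: [H⁺]/K1 = 10^-1.05 = 0.089125, K2/[H⁺] = 10^-2.85 = 0.0014125
α₁ = 1/(1 + 0.089125 + 0.0014125) = 1/1.0905 = 0.9170; α₂ = α₁·K2/[H⁺] = 0.001295
α₁ + 2α₂ = 0.9196
DIC = CA / (α₁ + 2α₂) = 2.56 / 0.9196 = 2.78 mmol/L

DIC = 2.78 mmol/L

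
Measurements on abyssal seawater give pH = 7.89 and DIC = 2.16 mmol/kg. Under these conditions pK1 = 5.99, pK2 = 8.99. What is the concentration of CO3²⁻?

[CO3²⁻] = 0.157 mmol/kg

α₂ = 1 / (1 + [H⁺]/K2 + [H⁺]²/(K1K2)) = 1 / (1 + 10^+1.10 + 10^-0.80)
   = 1 / (1 + 12.589 + 0.15849) = 1/13.748 = 0.07274
[CO3²⁻] = α₂ × DIC = 0.07274 × 2.16 = 0.157 mmol/kg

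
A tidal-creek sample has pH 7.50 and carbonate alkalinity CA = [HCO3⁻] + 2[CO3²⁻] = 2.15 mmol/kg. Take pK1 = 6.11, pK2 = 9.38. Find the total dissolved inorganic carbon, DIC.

DIC = 2.21 mmol/kg

CA = [HCO3⁻] + 2[CO3²⁻] = (α₁ + 2α₂)·DIC
At pH 7.50: [H⁺]/K1 = 10^-1.39 = 0.040738, K2/[H⁺] = 10^-1.88 = 0.013183
α₁ = 1/(1 + 0.040738 + 0.013183) = 1/1.0539 = 0.9488; α₂ = α₁·K2/[H⁺] = 0.01251
α₁ + 2α₂ = 0.9739
DIC = CA / (α₁ + 2α₂) = 2.15 / 0.9739 = 2.21 mmol/kg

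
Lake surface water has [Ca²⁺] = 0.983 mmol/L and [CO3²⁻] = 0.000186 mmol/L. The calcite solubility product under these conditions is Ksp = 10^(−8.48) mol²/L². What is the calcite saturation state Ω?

Ω = 0.0552

Ksp = 10^(−8.48) = 3.311×10^-9
Ω = [Ca²⁺][CO3²⁻]/Ksp = (0.983×10^-3)(0.000186×10^-3) / 3.311×10^-9 = 0.0552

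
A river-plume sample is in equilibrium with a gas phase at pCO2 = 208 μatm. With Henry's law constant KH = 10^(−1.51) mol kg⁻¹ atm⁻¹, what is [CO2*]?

KH = 10^(−1.51) = 3.090×10^-2 mol kg⁻¹ atm⁻¹
[CO2*] = KH · pCO2 = 3.090×10^-2 × 208×10^-6 atm = 6.43×10^-6 mol/kg

[CO2*] = 6.43 μmol/kg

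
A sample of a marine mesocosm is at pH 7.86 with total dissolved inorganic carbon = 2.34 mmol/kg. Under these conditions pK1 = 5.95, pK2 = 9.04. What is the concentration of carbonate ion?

[CO3²⁻] = 0.143 mmol/kg

α₂ = 1 / (1 + [H⁺]/K2 + [H⁺]²/(K1K2)) = 1 / (1 + 10^+1.18 + 10^-0.73)
   = 1 / (1 + 15.136 + 0.18621) = 1/16.322 = 0.06127
[CO3²⁻] = α₂ × DIC = 0.06127 × 2.34 = 0.143 mmol/kg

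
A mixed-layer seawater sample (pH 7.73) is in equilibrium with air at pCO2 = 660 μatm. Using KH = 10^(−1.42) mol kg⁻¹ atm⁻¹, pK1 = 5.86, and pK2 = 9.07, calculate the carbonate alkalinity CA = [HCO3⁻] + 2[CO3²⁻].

CA = 2.03 mmol/kg

[CO2*] = KH · pCO2 = 10^(−1.42) × 660×10^-6 = 2.509×10^-5 mol/kg
α₀ = 1/(1 + K1/[H⁺] + K1K2/[H⁺]²) = 1/(1 + 10^+1.87 + 10^+0.53) = 0.01274
DIC = [CO2*]/α₀ = 2.509×10^-5 / 0.01274 = 1.970 mmol/kg
CA = (α₁ + 2α₂)·DIC = (0.9441 + 2×0.04315) × 1.970 = 2.03 mmol/kg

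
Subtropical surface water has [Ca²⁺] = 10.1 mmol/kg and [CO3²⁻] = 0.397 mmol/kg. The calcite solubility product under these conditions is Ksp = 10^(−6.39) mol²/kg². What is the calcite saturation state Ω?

Ω = 9.84

Ksp = 10^(−6.39) = 4.074×10^-7
Ω = [Ca²⁺][CO3²⁻]/Ksp = (10.1×10^-3)(0.397×10^-3) / 4.074×10^-7 = 9.84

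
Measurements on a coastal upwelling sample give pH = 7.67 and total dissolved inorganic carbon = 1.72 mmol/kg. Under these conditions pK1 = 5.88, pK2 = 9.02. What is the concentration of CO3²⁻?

[CO3²⁻] = 0.0724 mmol/kg

α₂ = 1 / (1 + [H⁺]/K2 + [H⁺]²/(K1K2)) = 1 / (1 + 10^+1.35 + 10^-0.44)
   = 1 / (1 + 22.387 + 0.36308) = 1/23.750 = 0.04210
[CO3²⁻] = α₂ × DIC = 0.04210 × 1.72 = 0.0724 mmol/kg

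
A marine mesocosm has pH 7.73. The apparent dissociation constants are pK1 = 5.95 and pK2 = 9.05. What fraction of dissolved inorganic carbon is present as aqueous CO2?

α₀ = 0.0156

α₀ = 1 / (1 + K1/[H⁺] + K1K2/[H⁺]²) = 1 / (1 + 10^+1.78 + 10^+0.46)
   = 1 / (1 + 60.256 + 2.8840) = 1/64.140 = 0.01559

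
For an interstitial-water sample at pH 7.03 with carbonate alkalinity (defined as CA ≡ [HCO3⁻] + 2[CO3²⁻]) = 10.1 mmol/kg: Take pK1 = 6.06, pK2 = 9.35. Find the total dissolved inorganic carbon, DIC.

CA = [HCO3⁻] + 2[CO3²⁻] = (α₁ + 2α₂)·DIC
At pH 7.03: [H⁺]/K1 = 10^-0.97 = 0.10715, K2/[H⁺] = 10^-2.32 = 0.0047863
α₁ = 1/(1 + 0.10715 + 0.0047863) = 1/1.1119 = 0.8993; α₂ = α₁·K2/[H⁺] = 0.004304
α₁ + 2α₂ = 0.9079
DIC = CA / (α₁ + 2α₂) = 10.1 / 0.9079 = 11.1 mmol/kg

DIC = 11.1 mmol/kg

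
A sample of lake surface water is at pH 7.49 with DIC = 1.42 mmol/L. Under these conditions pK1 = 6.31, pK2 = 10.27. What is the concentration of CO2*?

[CO2*] = 0.0879 mmol/L

α₀ = 1 / (1 + K1/[H⁺] + K1K2/[H⁺]²) = 1 / (1 + 10^+1.18 + 10^-1.60)
   = 1 / (1 + 15.136 + 0.025119) = 1/16.161 = 0.06188
[CO2*] = α₀ × DIC = 0.06188 × 1.42 = 0.0879 mmol/L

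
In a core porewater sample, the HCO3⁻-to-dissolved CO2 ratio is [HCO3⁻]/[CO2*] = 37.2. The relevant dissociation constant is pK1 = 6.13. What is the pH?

From K1 = [H⁺][HCO3⁻]/[CO2*]:  pH = pK1 + log₁₀([HCO3⁻]/[CO2*])
log₁₀(37.2) = +1.571
pH = 6.13 + (+1.571) = 7.70

pH = 7.70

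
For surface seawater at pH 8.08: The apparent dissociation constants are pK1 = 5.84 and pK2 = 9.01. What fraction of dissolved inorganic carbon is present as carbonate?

α₂ = 1 / (1 + [H⁺]/K2 + [H⁺]²/(K1K2)) = 1 / (1 + 10^+0.93 + 10^-1.31)
   = 1 / (1 + 8.5114 + 0.048978) = 1/9.5604 = 0.1046

α₂ = 0.105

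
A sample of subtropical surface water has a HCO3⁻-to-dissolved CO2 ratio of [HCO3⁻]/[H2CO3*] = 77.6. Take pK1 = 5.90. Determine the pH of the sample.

From K1 = [H⁺][HCO3⁻]/[H2CO3*]:  pH = pK1 + log₁₀([HCO3⁻]/[H2CO3*])
log₁₀(77.6) = +1.890
pH = 5.90 + (+1.890) = 7.79

pH = 7.79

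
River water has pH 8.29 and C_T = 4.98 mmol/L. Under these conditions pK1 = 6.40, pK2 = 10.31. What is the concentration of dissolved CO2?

α₀ = 1 / (1 + K1/[H⁺] + K1K2/[H⁺]²) = 1 / (1 + 10^+1.89 + 10^-0.13)
   = 1 / (1 + 77.625 + 0.74131) = 1/79.366 = 0.01260
[CO2*] = α₀ × DIC = 0.01260 × 4.98 = 0.0627 mmol/L

[CO2*] = 0.0627 mmol/L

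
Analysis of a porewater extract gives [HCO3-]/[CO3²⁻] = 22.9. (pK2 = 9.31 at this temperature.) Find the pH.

pH = 7.95

From K2 = [H⁺][CO3²⁻]/[HCO3-]:  pH = pK2 − log₁₀([HCO3-]/[CO3²⁻])
log₁₀(22.9) = +1.360
pH = 9.31 − (+1.360) = 7.95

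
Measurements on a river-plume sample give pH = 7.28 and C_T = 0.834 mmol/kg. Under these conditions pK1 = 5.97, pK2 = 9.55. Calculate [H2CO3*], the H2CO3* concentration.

α₀ = 1 / (1 + K1/[H⁺] + K1K2/[H⁺]²) = 1 / (1 + 10^+1.31 + 10^-0.96)
   = 1 / (1 + 20.417 + 0.10965) = 1/21.527 = 0.04645
[CO2*] = α₀ × DIC = 0.04645 × 0.834 = 0.0387 mmol/kg

[CO2*] = 0.0387 mmol/kg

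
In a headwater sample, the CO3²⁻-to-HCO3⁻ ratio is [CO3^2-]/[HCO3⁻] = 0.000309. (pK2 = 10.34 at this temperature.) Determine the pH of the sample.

From K2 = [H⁺][CO3^2-]/[HCO3⁻]:  pH = pK2 + log₁₀([CO3^2-]/[HCO3⁻])
log₁₀(0.000309) = -3.510
pH = 10.34 + (-3.510) = 6.83

pH = 6.83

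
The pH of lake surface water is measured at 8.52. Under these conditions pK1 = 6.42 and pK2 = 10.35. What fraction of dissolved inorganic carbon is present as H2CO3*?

α₀ = 0.00777

α₀ = 1 / (1 + K1/[H⁺] + K1K2/[H⁺]²) = 1 / (1 + 10^+2.10 + 10^+0.27)
   = 1 / (1 + 125.89 + 1.8621) = 1/128.75 = 0.007767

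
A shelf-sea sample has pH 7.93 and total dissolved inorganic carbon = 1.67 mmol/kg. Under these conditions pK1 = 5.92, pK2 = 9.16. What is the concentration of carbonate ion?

α₂ = 1 / (1 + [H⁺]/K2 + [H⁺]²/(K1K2)) = 1 / (1 + 10^+1.23 + 10^-0.78)
   = 1 / (1 + 16.982 + 0.16596) = 1/18.148 = 0.05510
[CO3²⁻] = α₂ × DIC = 0.05510 × 1.67 = 0.0920 mmol/kg

[CO3²⁻] = 0.0920 mmol/kg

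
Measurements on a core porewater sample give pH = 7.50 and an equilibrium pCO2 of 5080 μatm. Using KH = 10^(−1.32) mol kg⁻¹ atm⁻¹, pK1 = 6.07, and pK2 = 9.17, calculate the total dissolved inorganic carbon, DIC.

[CO2*] = KH · pCO2 = 10^(−1.32) × 5080×10^-6 = 2.431×10^-4 mol/kg
α₀ = 1/(1 + K1/[H⁺] + K1K2/[H⁺]²) = 1/(1 + 10^+1.43 + 10^-0.24) = 0.03510
DIC = [CO2*]/α₀ = 2.431×10^-4 / 0.03510 = 6.93 mmol/kg

DIC = 6.93 mmol/kg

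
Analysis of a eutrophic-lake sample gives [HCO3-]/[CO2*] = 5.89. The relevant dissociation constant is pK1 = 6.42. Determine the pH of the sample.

From K1 = [H⁺][HCO3-]/[CO2*]:  pH = pK1 + log₁₀([HCO3-]/[CO2*])
log₁₀(5.89) = +0.770
pH = 6.42 + (+0.770) = 7.19

pH = 7.19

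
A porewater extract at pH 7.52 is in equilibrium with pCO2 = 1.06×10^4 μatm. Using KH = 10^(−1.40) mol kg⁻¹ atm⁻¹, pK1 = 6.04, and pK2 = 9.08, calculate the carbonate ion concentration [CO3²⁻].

[CO2*] = KH · pCO2 = 10^(−1.40) × 1.06×10^4×10^-6 = 4.220×10^-4 mol/kg
α₀ = 1/(1 + K1/[H⁺] + K1K2/[H⁺]²) = 1/(1 + 10^+1.48 + 10^-0.08) = 0.03122
DIC = [CO2*]/α₀ = 4.220×10^-4 / 0.03122 = 13.52 mmol/kg
[CO3²⁻] = α₂·DIC; α₂ = 0.02597, so [CO3²⁻] = 0.02597 × 13.52 = 0.351 mmol/kg

[CO3²⁻] = 0.351 mmol/kg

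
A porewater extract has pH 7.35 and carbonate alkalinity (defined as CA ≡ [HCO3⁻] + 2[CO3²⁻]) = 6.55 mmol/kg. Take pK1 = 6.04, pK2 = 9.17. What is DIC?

CA = [HCO3⁻] + 2[CO3²⁻] = (α₁ + 2α₂)·DIC
At pH 7.35: [H⁺]/K1 = 10^-1.31 = 0.048978, K2/[H⁺] = 10^-1.82 = 0.015136
α₁ = 1/(1 + 0.048978 + 0.015136) = 1/1.0641 = 0.9397; α₂ = α₁·K2/[H⁺] = 0.01422
α₁ + 2α₂ = 0.9682
DIC = CA / (α₁ + 2α₂) = 6.55 / 0.9682 = 6.77 mmol/kg

DIC = 6.77 mmol/kg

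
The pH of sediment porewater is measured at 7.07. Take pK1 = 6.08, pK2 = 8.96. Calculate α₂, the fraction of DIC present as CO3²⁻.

α₂ = 1 / (1 + [H⁺]/K2 + [H⁺]²/(K1K2)) = 1 / (1 + 10^+1.89 + 10^+0.90)
   = 1 / (1 + 77.625 + 7.9433) = 1/86.568 = 0.01155

α₂ = 0.0116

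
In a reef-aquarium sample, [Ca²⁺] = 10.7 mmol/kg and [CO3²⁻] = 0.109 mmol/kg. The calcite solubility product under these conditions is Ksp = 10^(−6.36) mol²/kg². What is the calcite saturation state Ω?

Ω = 2.67

Ksp = 10^(−6.36) = 4.365×10^-7
Ω = [Ca²⁺][CO3²⁻]/Ksp = (10.7×10^-3)(0.109×10^-3) / 4.365×10^-7 = 2.67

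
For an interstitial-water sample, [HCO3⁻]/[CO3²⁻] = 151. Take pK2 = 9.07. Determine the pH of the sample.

pH = 6.89

From K2 = [H⁺][CO3²⁻]/[HCO3⁻]:  pH = pK2 − log₁₀([HCO3⁻]/[CO3²⁻])
log₁₀(151) = +2.179
pH = 9.07 − (+2.179) = 6.89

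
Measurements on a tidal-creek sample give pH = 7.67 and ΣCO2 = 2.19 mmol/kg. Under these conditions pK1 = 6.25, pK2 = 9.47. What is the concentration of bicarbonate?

[HCO3⁻] = 2.08 mmol/kg

α₁ = 1 / (1 + [H⁺]/K1 + K2/[H⁺]) = 1 / (1 + 10^-1.42 + 10^-1.80)
   = 1 / (1 + 0.038019 + 0.015849) = 1/1.0539 = 0.9489
[HCO3⁻] = α₁ × DIC = 0.9489 × 2.19 = 2.08 mmol/kg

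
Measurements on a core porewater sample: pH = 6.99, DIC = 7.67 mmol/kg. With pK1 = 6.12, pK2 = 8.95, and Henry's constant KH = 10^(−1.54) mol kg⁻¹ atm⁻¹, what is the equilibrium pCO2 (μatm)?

α₀ = 1 / (1 + K1/[H⁺] + K1K2/[H⁺]²) = 1 / (1 + 10^+0.87 + 10^-1.09)
   = 1 / (1 + 7.4131 + 0.081283) = 1/8.4944 = 0.1177
[CO2*] = α₀ × DIC = 0.1177 × 7.67 = 0.9029 mmol/kg
pCO2 = [CO2*]/KH = 9.029×10^-4 / 2.884×10^-2 = 3.13×10^4 μatm

pCO2 = 3.13×10^4 μatm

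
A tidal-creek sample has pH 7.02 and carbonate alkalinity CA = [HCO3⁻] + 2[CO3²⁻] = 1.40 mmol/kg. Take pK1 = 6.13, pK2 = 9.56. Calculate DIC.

CA = [HCO3⁻] + 2[CO3²⁻] = (α₁ + 2α₂)·DIC
At pH 7.02: [H⁺]/K1 = 10^-0.89 = 0.12882, K2/[H⁺] = 10^-2.54 = 0.0028840
α₁ = 1/(1 + 0.12882 + 0.0028840) = 1/1.1317 = 0.8836; α₂ = α₁·K2/[H⁺] = 0.002548
α₁ + 2α₂ = 0.8887
DIC = CA / (α₁ + 2α₂) = 1.40 / 0.8887 = 1.58 mmol/kg

DIC = 1.58 mmol/kg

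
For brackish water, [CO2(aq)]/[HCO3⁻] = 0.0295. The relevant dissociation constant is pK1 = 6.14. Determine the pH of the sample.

pH = 7.67

From K1 = [H⁺][HCO3⁻]/[CO2(aq)]:  pH = pK1 − log₁₀([CO2(aq)]/[HCO3⁻])
log₁₀(0.0295) = -1.530
pH = 6.14 − (-1.530) = 7.67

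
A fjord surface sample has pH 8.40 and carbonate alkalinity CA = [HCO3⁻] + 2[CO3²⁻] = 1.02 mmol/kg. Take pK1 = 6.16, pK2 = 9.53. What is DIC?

DIC = 0.959 mmol/kg

CA = [HCO3⁻] + 2[CO3²⁻] = (α₁ + 2α₂)·DIC
At pH 8.40: [H⁺]/K1 = 10^-2.24 = 0.0057544, K2/[H⁺] = 10^-1.13 = 0.074131
α₁ = 1/(1 + 0.0057544 + 0.074131) = 1/1.0799 = 0.9260; α₂ = α₁·K2/[H⁺] = 0.06865
α₁ + 2α₂ = 1.0633
DIC = CA / (α₁ + 2α₂) = 1.02 / 1.0633 = 0.959 mmol/kg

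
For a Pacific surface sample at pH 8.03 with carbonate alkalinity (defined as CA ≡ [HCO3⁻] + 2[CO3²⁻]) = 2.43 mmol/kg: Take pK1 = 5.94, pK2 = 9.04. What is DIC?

DIC = 2.25 mmol/kg

CA = [HCO3⁻] + 2[CO3²⁻] = (α₁ + 2α₂)·DIC
At pH 8.03: [H⁺]/K1 = 10^-2.09 = 0.0081283, K2/[H⁺] = 10^-1.01 = 0.097724
α₁ = 1/(1 + 0.0081283 + 0.097724) = 1/1.1059 = 0.9043; α₂ = α₁·K2/[H⁺] = 0.08837
α₁ + 2α₂ = 1.0810
DIC = CA / (α₁ + 2α₂) = 2.43 / 1.0810 = 2.25 mmol/kg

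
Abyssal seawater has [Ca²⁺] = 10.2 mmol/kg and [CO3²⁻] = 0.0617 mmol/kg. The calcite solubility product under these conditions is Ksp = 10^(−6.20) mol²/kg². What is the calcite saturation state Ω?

Ω = 0.997

Ksp = 10^(−6.20) = 6.310×10^-7
Ω = [Ca²⁺][CO3²⁻]/Ksp = (10.2×10^-3)(0.0617×10^-3) / 6.310×10^-7 = 0.997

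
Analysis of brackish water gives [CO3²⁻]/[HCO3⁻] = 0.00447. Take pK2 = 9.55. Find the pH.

From K2 = [H⁺][CO3²⁻]/[HCO3⁻]:  pH = pK2 + log₁₀([CO3²⁻]/[HCO3⁻])
log₁₀(0.00447) = -2.350
pH = 9.55 + (-2.350) = 7.20

pH = 7.20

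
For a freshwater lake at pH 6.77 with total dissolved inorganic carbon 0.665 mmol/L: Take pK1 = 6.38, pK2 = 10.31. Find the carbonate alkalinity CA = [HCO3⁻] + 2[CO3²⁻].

CA = [HCO3⁻] + 2[CO3²⁻] = (α₁ + 2α₂)·DIC
At pH 6.77: [H⁺]/K1 = 10^-0.39 = 0.40738, K2/[H⁺] = 10^-3.54 = 0.00028840
α₁ = 1/(1 + 0.40738 + 0.00028840) = 1/1.4077 = 0.7104; α₂ = α₁·K2/[H⁺] = 0.0002049
α₁ + 2α₂ = 0.7108
CA = 0.7108 × 0.665 = 0.473 mmol/L

CA = 0.473 mmol/L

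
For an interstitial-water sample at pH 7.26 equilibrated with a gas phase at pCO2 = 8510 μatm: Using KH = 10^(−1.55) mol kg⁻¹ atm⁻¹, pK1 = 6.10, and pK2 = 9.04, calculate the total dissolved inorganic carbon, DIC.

[CO2*] = KH · pCO2 = 10^(−1.55) × 8510×10^-6 = 2.398×10^-4 mol/kg
α₀ = 1/(1 + K1/[H⁺] + K1K2/[H⁺]²) = 1/(1 + 10^+1.16 + 10^-0.62) = 0.06372
DIC = [CO2*]/α₀ = 2.398×10^-4 / 0.06372 = 3.76 mmol/kg

DIC = 3.76 mmol/kg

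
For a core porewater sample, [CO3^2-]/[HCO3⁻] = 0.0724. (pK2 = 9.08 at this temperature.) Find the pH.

From K2 = [H⁺][CO3^2-]/[HCO3⁻]:  pH = pK2 + log₁₀([CO3^2-]/[HCO3⁻])
log₁₀(0.0724) = -1.140
pH = 9.08 + (-1.140) = 7.94

pH = 7.94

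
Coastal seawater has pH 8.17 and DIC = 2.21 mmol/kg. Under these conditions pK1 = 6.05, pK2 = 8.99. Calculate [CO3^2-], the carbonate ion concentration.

α₂ = 1 / (1 + [H⁺]/K2 + [H⁺]²/(K1K2)) = 1 / (1 + 10^+0.82 + 10^-1.30)
   = 1 / (1 + 6.6069 + 0.050119) = 1/7.6571 = 0.1306
[CO3²⁻] = α₂ × DIC = 0.1306 × 2.21 = 0.289 mmol/kg

[CO3²⁻] = 0.289 mmol/kg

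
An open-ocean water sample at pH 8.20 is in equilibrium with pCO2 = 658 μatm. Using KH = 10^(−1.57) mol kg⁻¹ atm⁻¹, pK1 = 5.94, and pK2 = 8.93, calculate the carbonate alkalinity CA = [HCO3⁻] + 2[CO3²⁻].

[CO2*] = KH · pCO2 = 10^(−1.57) × 658×10^-6 = 1.771×10^-5 mol/kg
α₀ = 1/(1 + K1/[H⁺] + K1K2/[H⁺]²) = 1/(1 + 10^+2.26 + 10^+1.53) = 0.004611
DIC = [CO2*]/α₀ = 1.771×10^-5 / 0.004611 = 3.841 mmol/kg
CA = (α₁ + 2α₂)·DIC = (0.8391 + 2×0.1563) × 3.841 = 4.42 mmol/kg

CA = 4.42 mmol/kg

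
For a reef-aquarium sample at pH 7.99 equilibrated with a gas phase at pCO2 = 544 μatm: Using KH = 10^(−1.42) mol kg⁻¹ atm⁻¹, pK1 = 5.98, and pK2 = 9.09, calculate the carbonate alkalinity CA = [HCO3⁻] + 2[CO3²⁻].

CA = 2.45 mmol/kg

[CO2*] = KH · pCO2 = 10^(−1.42) × 544×10^-6 = 2.068×10^-5 mol/kg
α₀ = 1/(1 + K1/[H⁺] + K1K2/[H⁺]²) = 1/(1 + 10^+2.01 + 10^+0.91) = 0.008972
DIC = [CO2*]/α₀ = 2.068×10^-5 / 0.008972 = 2.305 mmol/kg
CA = (α₁ + 2α₂)·DIC = (0.9181 + 2×0.07293) × 2.305 = 2.45 mmol/kg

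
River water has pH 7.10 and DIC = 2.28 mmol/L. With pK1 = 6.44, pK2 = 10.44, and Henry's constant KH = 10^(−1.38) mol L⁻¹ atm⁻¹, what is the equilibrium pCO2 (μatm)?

α₀ = 1 / (1 + K1/[H⁺] + K1K2/[H⁺]²) = 1 / (1 + 10^+0.66 + 10^-2.68)
   = 1 / (1 + 4.5709 + 0.0020893) = 1/5.5730 = 0.1794
[CO2*] = α₀ × DIC = 0.1794 × 2.28 = 0.4091 mmol/L
pCO2 = [CO2*]/KH = 4.091×10^-4 / 4.169×10^-2 = 9810 μatm

pCO2 = 9810 μatm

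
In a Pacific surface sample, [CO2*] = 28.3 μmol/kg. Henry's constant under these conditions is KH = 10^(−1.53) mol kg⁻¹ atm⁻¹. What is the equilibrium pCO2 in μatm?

KH = 10^(−1.53) = 2.951×10^-2 mol kg⁻¹ atm⁻¹
pCO2 = [CO2*]/KH = 28.3×10^-6 / 2.951×10^-2 = 9.59×10^-4 atm = 959 μatm

pCO2 = 959 μatm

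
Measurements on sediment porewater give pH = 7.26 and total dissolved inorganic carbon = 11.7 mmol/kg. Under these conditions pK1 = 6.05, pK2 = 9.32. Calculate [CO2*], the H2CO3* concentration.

[CO2*] = 0.674 mmol/kg

α₀ = 1 / (1 + K1/[H⁺] + K1K2/[H⁺]²) = 1 / (1 + 10^+1.21 + 10^-0.85)
   = 1 / (1 + 16.218 + 0.14125) = 1/17.359 = 0.05761
[CO2*] = α₀ × DIC = 0.05761 × 11.7 = 0.674 mmol/kg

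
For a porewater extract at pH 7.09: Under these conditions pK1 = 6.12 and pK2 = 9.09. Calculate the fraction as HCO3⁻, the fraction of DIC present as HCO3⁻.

α₁ = 1 / (1 + [H⁺]/K1 + K2/[H⁺]) = 1 / (1 + 10^-0.97 + 10^-2.00)
   = 1 / (1 + 0.10715 + 0.010000) = 1/1.1172 = 0.8951

α₁ = 0.895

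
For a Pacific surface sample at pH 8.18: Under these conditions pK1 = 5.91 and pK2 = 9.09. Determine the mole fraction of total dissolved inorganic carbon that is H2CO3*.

α₀ = 1 / (1 + K1/[H⁺] + K1K2/[H⁺]²) = 1 / (1 + 10^+2.27 + 10^+1.36)
   = 1 / (1 + 186.21 + 22.909) = 1/210.12 = 0.004759

α₀ = 0.00476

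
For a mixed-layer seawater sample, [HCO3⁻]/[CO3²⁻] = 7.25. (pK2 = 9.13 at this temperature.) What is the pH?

From K2 = [H⁺][CO3²⁻]/[HCO3⁻]:  pH = pK2 − log₁₀([HCO3⁻]/[CO3²⁻])
log₁₀(7.25) = +0.860
pH = 9.13 − (+0.860) = 8.27

pH = 8.27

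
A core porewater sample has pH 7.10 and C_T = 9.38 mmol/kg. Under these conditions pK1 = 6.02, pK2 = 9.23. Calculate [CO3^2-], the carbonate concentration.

[CO3²⁻] = 0.0638 mmol/kg

α₂ = 1 / (1 + [H⁺]/K2 + [H⁺]²/(K1K2)) = 1 / (1 + 10^+2.13 + 10^+1.05)
   = 1 / (1 + 134.90 + 11.220) = 1/147.12 = 0.006797
[CO3²⁻] = α₂ × DIC = 0.006797 × 9.38 = 0.0638 mmol/kg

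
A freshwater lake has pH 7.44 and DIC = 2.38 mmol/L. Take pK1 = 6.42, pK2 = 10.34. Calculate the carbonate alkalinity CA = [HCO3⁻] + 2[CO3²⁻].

CA = 2.18 mmol/L

CA = [HCO3⁻] + 2[CO3²⁻] = (α₁ + 2α₂)·DIC
At pH 7.44: [H⁺]/K1 = 10^-1.02 = 0.095499, K2/[H⁺] = 10^-2.90 = 0.0012589
α₁ = 1/(1 + 0.095499 + 0.0012589) = 1/1.0968 = 0.9118; α₂ = α₁·K2/[H⁺] = 0.001148
α₁ + 2α₂ = 0.9141
CA = 0.9141 × 2.38 = 2.18 mmol/L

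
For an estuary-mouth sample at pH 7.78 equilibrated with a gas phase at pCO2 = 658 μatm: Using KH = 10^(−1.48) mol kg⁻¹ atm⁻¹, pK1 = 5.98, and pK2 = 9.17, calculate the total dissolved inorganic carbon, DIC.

DIC = 1.45 mmol/kg

[CO2*] = KH · pCO2 = 10^(−1.48) × 658×10^-6 = 2.179×10^-5 mol/kg
α₀ = 1/(1 + K1/[H⁺] + K1K2/[H⁺]²) = 1/(1 + 10^+1.80 + 10^+0.41) = 0.01500
DIC = [CO2*]/α₀ = 2.179×10^-5 / 0.01500 = 1.45 mmol/kg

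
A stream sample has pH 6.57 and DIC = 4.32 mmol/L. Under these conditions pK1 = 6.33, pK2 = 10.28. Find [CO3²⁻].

[CO3²⁻] = 0.535 μmol/L

α₂ = 1 / (1 + [H⁺]/K2 + [H⁺]²/(K1K2)) = 1 / (1 + 10^+3.71 + 10^+3.47)
   = 1 / (1 + 5128.6 + 2951.2) = 1/8080.8 = 0.0001237
[CO3²⁻] = α₂ × DIC = 0.0001237 × 4.32 = 0.000535 mmol/L = 0.535 μmol/L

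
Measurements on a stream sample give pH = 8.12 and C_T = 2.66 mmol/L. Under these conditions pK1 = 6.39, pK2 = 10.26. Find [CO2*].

α₀ = 1 / (1 + K1/[H⁺] + K1K2/[H⁺]²) = 1 / (1 + 10^+1.73 + 10^-0.41)
   = 1 / (1 + 53.703 + 0.38905) = 1/55.092 = 0.01815
[CO2*] = α₀ × DIC = 0.01815 × 2.66 = 0.0483 mmol/L

[CO2*] = 0.0483 mmol/L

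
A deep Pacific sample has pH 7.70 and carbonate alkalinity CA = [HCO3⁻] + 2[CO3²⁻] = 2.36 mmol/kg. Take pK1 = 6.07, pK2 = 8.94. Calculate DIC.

DIC = 2.29 mmol/kg

CA = [HCO3⁻] + 2[CO3²⁻] = (α₁ + 2α₂)·DIC
At pH 7.70: [H⁺]/K1 = 10^-1.63 = 0.023442, K2/[H⁺] = 10^-1.24 = 0.057544
α₁ = 1/(1 + 0.023442 + 0.057544) = 1/1.0810 = 0.9251; α₂ = α₁·K2/[H⁺] = 0.05323
α₁ + 2α₂ = 1.0315
DIC = CA / (α₁ + 2α₂) = 2.36 / 1.0315 = 2.29 mmol/kg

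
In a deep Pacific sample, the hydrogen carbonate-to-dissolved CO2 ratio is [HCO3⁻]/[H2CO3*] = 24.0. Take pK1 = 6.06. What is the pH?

From K1 = [H⁺][HCO3⁻]/[H2CO3*]:  pH = pK1 + log₁₀([HCO3⁻]/[H2CO3*])
log₁₀(24.0) = +1.380
pH = 6.06 + (+1.380) = 7.44

pH = 7.44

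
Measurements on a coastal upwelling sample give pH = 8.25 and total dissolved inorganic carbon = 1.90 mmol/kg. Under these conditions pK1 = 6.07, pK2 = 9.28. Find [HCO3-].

[HCO3⁻] = 1.73 mmol/kg

α₁ = 1 / (1 + [H⁺]/K1 + K2/[H⁺]) = 1 / (1 + 10^-2.18 + 10^-1.03)
   = 1 / (1 + 0.0066069 + 0.093325) = 1/1.0999 = 0.9091
[HCO3⁻] = α₁ × DIC = 0.9091 × 1.90 = 1.73 mmol/kg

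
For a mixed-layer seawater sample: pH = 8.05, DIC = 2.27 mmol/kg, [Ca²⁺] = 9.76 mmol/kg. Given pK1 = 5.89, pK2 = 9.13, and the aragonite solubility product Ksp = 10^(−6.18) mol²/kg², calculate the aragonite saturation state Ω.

α₂ = 1 / (1 + [H⁺]/K2 + [H⁺]²/(K1K2)) = 1 / (1 + 10^+1.08 + 10^-1.08)
   = 1 / (1 + 12.023 + 0.083176) = 1/13.106 = 0.07630
[CO3²⁻] = α₂ × DIC = 0.07630 × 2.27 = 0.1732 mmol/kg
Ksp = 10^(−6.18) = 6.607×10^-7
Ω = [Ca²⁺][CO3²⁻]/Ksp = (9.76×10^-3)(1.732×10^-4) / 6.607×10^-7 = 2.56

Ω = 2.56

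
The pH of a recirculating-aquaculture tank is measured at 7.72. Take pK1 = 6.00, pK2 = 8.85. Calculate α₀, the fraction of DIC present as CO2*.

α₀ = 1 / (1 + K1/[H⁺] + K1K2/[H⁺]²) = 1 / (1 + 10^+1.72 + 10^+0.59)
   = 1 / (1 + 52.481 + 3.8905) = 1/57.371 = 0.01743

α₀ = 0.0174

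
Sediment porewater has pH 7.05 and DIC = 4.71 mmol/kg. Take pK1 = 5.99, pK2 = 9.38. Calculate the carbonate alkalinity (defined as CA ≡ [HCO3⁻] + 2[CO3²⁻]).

CA = [HCO3⁻] + 2[CO3²⁻] = (α₁ + 2α₂)·DIC
At pH 7.05: [H⁺]/K1 = 10^-1.06 = 0.087096, K2/[H⁺] = 10^-2.33 = 0.0046774
α₁ = 1/(1 + 0.087096 + 0.0046774) = 1/1.0918 = 0.9159; α₂ = α₁·K2/[H⁺] = 0.004284
α₁ + 2α₂ = 0.9245
CA = 0.9245 × 4.71 = 4.35 mmol/kg

CA = 4.35 mmol/kg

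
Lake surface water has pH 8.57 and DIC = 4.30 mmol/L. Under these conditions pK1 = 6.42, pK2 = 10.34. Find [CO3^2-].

[CO3²⁻] = 0.0713 mmol/L

α₂ = 1 / (1 + [H⁺]/K2 + [H⁺]²/(K1K2)) = 1 / (1 + 10^+1.77 + 10^-0.38)
   = 1 / (1 + 58.884 + 0.41687) = 1/60.301 = 0.01658
[CO3²⁻] = α₂ × DIC = 0.01658 × 4.30 = 0.0713 mmol/L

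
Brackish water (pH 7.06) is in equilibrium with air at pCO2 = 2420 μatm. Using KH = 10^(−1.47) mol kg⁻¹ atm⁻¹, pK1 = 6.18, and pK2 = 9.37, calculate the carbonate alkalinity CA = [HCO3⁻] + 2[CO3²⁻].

[CO2*] = KH · pCO2 = 10^(−1.47) × 2420×10^-6 = 8.200×10^-5 mol/kg
α₀ = 1/(1 + K1/[H⁺] + K1K2/[H⁺]²) = 1/(1 + 10^+0.88 + 10^-1.43) = 0.1160
DIC = [CO2*]/α₀ = 8.200×10^-5 / 0.1160 = 0.7071 mmol/kg
CA = (α₁ + 2α₂)·DIC = (0.8797 + 2×0.004309) × 0.7071 = 0.628 mmol/kg

CA = 0.628 mmol/kg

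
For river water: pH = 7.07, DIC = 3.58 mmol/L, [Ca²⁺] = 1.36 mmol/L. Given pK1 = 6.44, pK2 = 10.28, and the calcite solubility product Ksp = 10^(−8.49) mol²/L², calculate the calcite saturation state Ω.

α₂ = 1 / (1 + [H⁺]/K2 + [H⁺]²/(K1K2)) = 1 / (1 + 10^+3.21 + 10^+2.58)
   = 1 / (1 + 1621.8 + 380.19) = 1/2003.0 = 0.0004993
[CO3²⁻] = α₂ × DIC = 0.0004993 × 3.58 = 0.001787 mmol/L = 1.787 μmol/L
Ksp = 10^(−8.49) = 3.236×10^-9
Ω = [Ca²⁺][CO3²⁻]/Ksp = (1.36×10^-3)(1.787×10^-6) / 3.236×10^-9 = 0.751

Ω = 0.751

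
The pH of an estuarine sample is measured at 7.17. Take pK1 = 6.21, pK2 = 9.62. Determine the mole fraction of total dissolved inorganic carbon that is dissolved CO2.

α₀ = 1 / (1 + K1/[H⁺] + K1K2/[H⁺]²) = 1 / (1 + 10^+0.96 + 10^-1.49)
   = 1 / (1 + 9.1201 + 0.032359) = 1/10.152 = 0.09850

α₀ = 0.0985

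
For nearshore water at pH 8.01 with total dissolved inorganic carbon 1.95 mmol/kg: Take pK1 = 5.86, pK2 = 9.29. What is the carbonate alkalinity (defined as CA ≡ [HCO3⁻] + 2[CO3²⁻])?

CA = [HCO3⁻] + 2[CO3²⁻] = (α₁ + 2α₂)·DIC
At pH 8.01: [H⁺]/K1 = 10^-2.15 = 0.0070795, K2/[H⁺] = 10^-1.28 = 0.052481
α₁ = 1/(1 + 0.0070795 + 0.052481) = 1/1.0596 = 0.9438; α₂ = α₁·K2/[H⁺] = 0.04953
α₁ + 2α₂ = 1.0428
CA = 1.0428 × 1.95 = 2.03 mmol/kg

CA = 2.03 mmol/kg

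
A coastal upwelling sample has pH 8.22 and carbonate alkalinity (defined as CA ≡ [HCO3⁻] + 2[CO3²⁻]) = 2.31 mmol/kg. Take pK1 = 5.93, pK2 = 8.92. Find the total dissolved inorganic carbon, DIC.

CA = [HCO3⁻] + 2[CO3²⁻] = (α₁ + 2α₂)·DIC
At pH 8.22: [H⁺]/K1 = 10^-2.29 = 0.0051286, K2/[H⁺] = 10^-0.70 = 0.19953
α₁ = 1/(1 + 0.0051286 + 0.19953) = 1/1.2047 = 0.8301; α₂ = α₁·K2/[H⁺] = 0.1656
α₁ + 2α₂ = 1.1614
DIC = CA / (α₁ + 2α₂) = 2.31 / 1.1614 = 1.99 mmol/kg

DIC = 1.99 mmol/kg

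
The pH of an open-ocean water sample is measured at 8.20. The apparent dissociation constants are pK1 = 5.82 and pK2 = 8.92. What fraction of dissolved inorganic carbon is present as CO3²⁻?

α₂ = 1 / (1 + [H⁺]/K2 + [H⁺]²/(K1K2)) = 1 / (1 + 10^+0.72 + 10^-1.66)
   = 1 / (1 + 5.2481 + 0.021878) = 1/6.2700 = 0.1595

α₂ = 0.159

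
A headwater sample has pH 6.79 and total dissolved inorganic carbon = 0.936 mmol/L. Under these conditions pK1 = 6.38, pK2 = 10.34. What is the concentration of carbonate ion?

[CO3²⁻] = 0.190 μmol/L

α₂ = 1 / (1 + [H⁺]/K2 + [H⁺]²/(K1K2)) = 1 / (1 + 10^+3.55 + 10^+3.14)
   = 1 / (1 + 3548.1 + 1380.4) = 1/4929.5 = 0.0002029
[CO3²⁻] = α₂ × DIC = 0.0002029 × 0.936 = 0.000190 mmol/L = 0.190 μmol/L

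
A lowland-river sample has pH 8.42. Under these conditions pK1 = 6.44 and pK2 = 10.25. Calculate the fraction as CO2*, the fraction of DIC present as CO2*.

α₀ = 0.0102

α₀ = 1 / (1 + K1/[H⁺] + K1K2/[H⁺]²) = 1 / (1 + 10^+1.98 + 10^+0.15)
   = 1 / (1 + 95.499 + 1.4125) = 1/97.912 = 0.01021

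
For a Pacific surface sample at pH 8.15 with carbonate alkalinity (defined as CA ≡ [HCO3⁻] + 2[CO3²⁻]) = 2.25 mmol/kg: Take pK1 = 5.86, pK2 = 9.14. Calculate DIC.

CA = [HCO3⁻] + 2[CO3²⁻] = (α₁ + 2α₂)·DIC
At pH 8.15: [H⁺]/K1 = 10^-2.29 = 0.0051286, K2/[H⁺] = 10^-0.99 = 0.10233
α₁ = 1/(1 + 0.0051286 + 0.10233) = 1/1.1075 = 0.9030; α₂ = α₁·K2/[H⁺] = 0.09240
α₁ + 2α₂ = 1.0878
DIC = CA / (α₁ + 2α₂) = 2.25 / 1.0878 = 2.07 mmol/kg

DIC = 2.07 mmol/kg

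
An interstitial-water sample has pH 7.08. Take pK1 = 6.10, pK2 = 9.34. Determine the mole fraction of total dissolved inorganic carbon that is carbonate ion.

α₂ = 1 / (1 + [H⁺]/K2 + [H⁺]²/(K1K2)) = 1 / (1 + 10^+2.26 + 10^+1.28)
   = 1 / (1 + 181.97 + 19.055) = 1/202.02 = 0.004950

α₂ = 0.00495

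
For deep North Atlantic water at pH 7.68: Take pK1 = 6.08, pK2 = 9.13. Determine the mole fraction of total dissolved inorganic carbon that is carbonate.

α₂ = 0.0335

α₂ = 1 / (1 + [H⁺]/K2 + [H⁺]²/(K1K2)) = 1 / (1 + 10^+1.45 + 10^-0.15)
   = 1 / (1 + 28.184 + 0.70795) = 1/29.892 = 0.03345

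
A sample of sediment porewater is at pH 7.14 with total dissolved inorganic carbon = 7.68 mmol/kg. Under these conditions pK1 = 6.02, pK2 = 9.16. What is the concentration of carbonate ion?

[CO3²⁻] = 0.0676 mmol/kg

α₂ = 1 / (1 + [H⁺]/K2 + [H⁺]²/(K1K2)) = 1 / (1 + 10^+2.02 + 10^+0.90)
   = 1 / (1 + 104.71 + 7.9433) = 1/113.66 = 0.008798
[CO3²⁻] = α₂ × DIC = 0.008798 × 7.68 = 0.0676 mmol/kg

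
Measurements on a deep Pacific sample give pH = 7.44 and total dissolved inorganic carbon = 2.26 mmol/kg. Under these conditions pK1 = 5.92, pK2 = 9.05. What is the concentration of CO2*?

[CO2*] = 0.0647 mmol/kg

α₀ = 1 / (1 + K1/[H⁺] + K1K2/[H⁺]²) = 1 / (1 + 10^+1.52 + 10^-0.09)
   = 1 / (1 + 33.113 + 0.81283) = 1/34.926 = 0.02863
[CO2*] = α₀ × DIC = 0.02863 × 2.26 = 0.0647 mmol/kg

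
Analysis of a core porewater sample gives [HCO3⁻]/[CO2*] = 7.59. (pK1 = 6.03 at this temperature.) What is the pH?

From K1 = [H⁺][HCO3⁻]/[CO2*]:  pH = pK1 + log₁₀([HCO3⁻]/[CO2*])
log₁₀(7.59) = +0.880
pH = 6.03 + (+0.880) = 6.91

pH = 6.91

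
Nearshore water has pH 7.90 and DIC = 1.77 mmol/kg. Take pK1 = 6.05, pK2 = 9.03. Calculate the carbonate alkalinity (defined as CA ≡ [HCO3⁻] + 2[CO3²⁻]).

CA = 1.87 mmol/kg

CA = [HCO3⁻] + 2[CO3²⁻] = (α₁ + 2α₂)·DIC
At pH 7.90: [H⁺]/K1 = 10^-1.85 = 0.014125, K2/[H⁺] = 10^-1.13 = 0.074131
α₁ = 1/(1 + 0.014125 + 0.074131) = 1/1.0883 = 0.9189; α₂ = α₁·K2/[H⁺] = 0.06812
α₁ + 2α₂ = 1.0551
CA = 1.0551 × 1.77 = 1.87 mmol/kg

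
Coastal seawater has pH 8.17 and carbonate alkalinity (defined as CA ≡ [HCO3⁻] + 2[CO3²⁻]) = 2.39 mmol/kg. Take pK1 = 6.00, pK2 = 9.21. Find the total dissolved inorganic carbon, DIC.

CA = [HCO3⁻] + 2[CO3²⁻] = (α₁ + 2α₂)·DIC
At pH 8.17: [H⁺]/K1 = 10^-2.17 = 0.0067608, K2/[H⁺] = 10^-1.04 = 0.091201
α₁ = 1/(1 + 0.0067608 + 0.091201) = 1/1.0980 = 0.9108; α₂ = α₁·K2/[H⁺] = 0.08306
α₁ + 2α₂ = 1.0769
DIC = CA / (α₁ + 2α₂) = 2.39 / 1.0769 = 2.22 mmol/kg

DIC = 2.22 mmol/kg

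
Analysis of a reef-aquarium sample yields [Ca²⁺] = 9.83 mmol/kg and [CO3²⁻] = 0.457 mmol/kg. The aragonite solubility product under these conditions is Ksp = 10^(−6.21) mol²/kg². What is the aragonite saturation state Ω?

Ksp = 10^(−6.21) = 6.166×10^-7
Ω = [Ca²⁺][CO3²⁻]/Ksp = (9.83×10^-3)(0.457×10^-3) / 6.166×10^-7 = 7.29

Ω = 7.29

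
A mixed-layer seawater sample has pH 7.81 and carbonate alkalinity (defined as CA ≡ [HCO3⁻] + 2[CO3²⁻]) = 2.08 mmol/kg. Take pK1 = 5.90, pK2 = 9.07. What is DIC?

CA = [HCO3⁻] + 2[CO3²⁻] = (α₁ + 2α₂)·DIC
At pH 7.81: [H⁺]/K1 = 10^-1.91 = 0.012303, K2/[H⁺] = 10^-1.26 = 0.054954
α₁ = 1/(1 + 0.012303 + 0.054954) = 1/1.0673 = 0.9370; α₂ = α₁·K2/[H⁺] = 0.05149
α₁ + 2α₂ = 1.0400
DIC = CA / (α₁ + 2α₂) = 2.08 / 1.0400 = 2.00 mmol/kg

DIC = 2.00 mmol/kg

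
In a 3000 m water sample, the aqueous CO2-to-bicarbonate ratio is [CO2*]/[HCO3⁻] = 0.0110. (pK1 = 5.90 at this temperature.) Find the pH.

From K1 = [H⁺][HCO3⁻]/[CO2*]:  pH = pK1 − log₁₀([CO2*]/[HCO3⁻])
log₁₀(0.0110) = -1.959
pH = 5.90 − (-1.959) = 7.86

pH = 7.86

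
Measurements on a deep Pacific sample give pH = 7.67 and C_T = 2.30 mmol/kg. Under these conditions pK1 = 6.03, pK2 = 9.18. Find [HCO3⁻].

[HCO3⁻] = 2.18 mmol/kg

α₁ = 1 / (1 + [H⁺]/K1 + K2/[H⁺]) = 1 / (1 + 10^-1.64 + 10^-1.51)
   = 1 / (1 + 0.022909 + 0.030903) = 1/1.0538 = 0.9489
[HCO3⁻] = α₁ × DIC = 0.9489 × 2.30 = 2.18 mmol/kg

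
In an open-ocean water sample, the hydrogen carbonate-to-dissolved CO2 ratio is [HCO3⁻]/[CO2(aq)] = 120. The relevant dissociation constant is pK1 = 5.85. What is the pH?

pH = 7.93

From K1 = [H⁺][HCO3⁻]/[CO2(aq)]:  pH = pK1 + log₁₀([HCO3⁻]/[CO2(aq)])
log₁₀(120) = +2.079
pH = 5.85 + (+2.079) = 7.93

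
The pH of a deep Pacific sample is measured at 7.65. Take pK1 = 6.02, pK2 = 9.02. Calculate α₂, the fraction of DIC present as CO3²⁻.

α₂ = 1 / (1 + [H⁺]/K2 + [H⁺]²/(K1K2)) = 1 / (1 + 10^+1.37 + 10^-0.26)
   = 1 / (1 + 23.442 + 0.54954) = 1/24.992 = 0.04001

α₂ = 0.0400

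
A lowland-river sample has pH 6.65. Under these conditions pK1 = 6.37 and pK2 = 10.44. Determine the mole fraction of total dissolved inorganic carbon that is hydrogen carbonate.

α₁ = 0.656

α₁ = 1 / (1 + [H⁺]/K1 + K2/[H⁺]) = 1 / (1 + 10^-0.28 + 10^-3.79)
   = 1 / (1 + 0.52481 + 0.00016218) = 1/1.5250 = 0.6558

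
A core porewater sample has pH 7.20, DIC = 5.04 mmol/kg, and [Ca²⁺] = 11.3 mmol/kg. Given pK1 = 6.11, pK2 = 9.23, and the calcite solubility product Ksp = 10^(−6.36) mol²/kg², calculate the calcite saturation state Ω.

α₂ = 1 / (1 + [H⁺]/K2 + [H⁺]²/(K1K2)) = 1 / (1 + 10^+2.03 + 10^+0.94)
   = 1 / (1 + 107.15 + 8.7096) = 1/116.86 = 0.008557
[CO3²⁻] = α₂ × DIC = 0.008557 × 5.04 = 0.04313 mmol/kg
Ksp = 10^(−6.36) = 4.365×10^-7
Ω = [Ca²⁺][CO3²⁻]/Ksp = (11.3×10^-3)(4.313×10^-5) / 4.365×10^-7 = 1.12

Ω = 1.12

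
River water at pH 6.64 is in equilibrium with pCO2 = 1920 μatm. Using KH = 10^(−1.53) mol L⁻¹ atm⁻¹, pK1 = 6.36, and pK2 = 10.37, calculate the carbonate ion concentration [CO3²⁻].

[CO3²⁻] = 0.0201 μmol/L

[CO2*] = KH · pCO2 = 10^(−1.53) × 1920×10^-6 = 5.666×10^-5 mol/L
α₀ = 1/(1 + K1/[H⁺] + K1K2/[H⁺]²) = 1/(1 + 10^+0.28 + 10^-3.45) = 0.3441
DIC = [CO2*]/α₀ = 5.666×10^-5 / 0.3441 = 0.1647 mmol/L
[CO3²⁻] = α₂·DIC; α₂ = 0.0001221, so [CO3²⁻] = 0.0001221 × 0.1647 = 2.01×10^-5 mmol/L = 0.0201 μmol/L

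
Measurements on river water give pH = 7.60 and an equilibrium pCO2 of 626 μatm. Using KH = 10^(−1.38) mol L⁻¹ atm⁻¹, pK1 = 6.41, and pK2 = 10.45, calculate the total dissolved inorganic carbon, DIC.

DIC = 0.431 mmol/L

[CO2*] = KH · pCO2 = 10^(−1.38) × 626×10^-6 = 2.610×10^-5 mol/L
α₀ = 1/(1 + K1/[H⁺] + K1K2/[H⁺]²) = 1/(1 + 10^+1.19 + 10^-1.66) = 0.06057
DIC = [CO2*]/α₀ = 2.610×10^-5 / 0.06057 = 0.431 mmol/L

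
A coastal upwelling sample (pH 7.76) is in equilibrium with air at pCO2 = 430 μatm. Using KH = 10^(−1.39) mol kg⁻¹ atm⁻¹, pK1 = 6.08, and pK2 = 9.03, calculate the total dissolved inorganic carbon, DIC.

[CO2*] = KH · pCO2 = 10^(−1.39) × 430×10^-6 = 1.752×10^-5 mol/kg
α₀ = 1/(1 + K1/[H⁺] + K1K2/[H⁺]²) = 1/(1 + 10^+1.68 + 10^+0.41) = 0.01944
DIC = [CO2*]/α₀ = 1.752×10^-5 / 0.01944 = 0.901 mmol/kg

DIC = 0.901 mmol/kg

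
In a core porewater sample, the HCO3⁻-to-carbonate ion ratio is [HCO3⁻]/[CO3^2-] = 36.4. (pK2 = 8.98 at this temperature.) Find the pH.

From K2 = [H⁺][CO3^2-]/[HCO3⁻]:  pH = pK2 − log₁₀([HCO3⁻]/[CO3^2-])
log₁₀(36.4) = +1.561
pH = 8.98 − (+1.561) = 7.42

pH = 7.42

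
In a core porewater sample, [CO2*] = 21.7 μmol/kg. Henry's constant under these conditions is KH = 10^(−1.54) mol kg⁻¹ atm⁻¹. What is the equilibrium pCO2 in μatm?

pCO2 = 752 μatm

KH = 10^(−1.54) = 2.884×10^-2 mol kg⁻¹ atm⁻¹
pCO2 = [CO2*]/KH = 21.7×10^-6 / 2.884×10^-2 = 7.52×10^-4 atm = 752 μatm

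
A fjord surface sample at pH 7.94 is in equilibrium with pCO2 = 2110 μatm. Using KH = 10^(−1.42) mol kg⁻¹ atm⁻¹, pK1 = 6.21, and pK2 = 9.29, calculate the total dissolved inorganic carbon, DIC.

[CO2*] = KH · pCO2 = 10^(−1.42) × 2110×10^-6 = 8.022×10^-5 mol/kg
α₀ = 1/(1 + K1/[H⁺] + K1K2/[H⁺]²) = 1/(1 + 10^+1.73 + 10^+0.38) = 0.01751
DIC = [CO2*]/α₀ = 8.022×10^-5 / 0.01751 = 4.58 mmol/kg

DIC = 4.58 mmol/kg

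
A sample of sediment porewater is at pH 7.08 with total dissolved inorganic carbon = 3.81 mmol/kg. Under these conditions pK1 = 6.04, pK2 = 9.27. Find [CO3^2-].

[CO3²⁻] = 0.0224 mmol/kg

α₂ = 1 / (1 + [H⁺]/K2 + [H⁺]²/(K1K2)) = 1 / (1 + 10^+2.19 + 10^+1.15)
   = 1 / (1 + 154.88 + 14.125) = 1/170.01 = 0.005882
[CO3²⁻] = α₂ × DIC = 0.005882 × 3.81 = 0.0224 mmol/kg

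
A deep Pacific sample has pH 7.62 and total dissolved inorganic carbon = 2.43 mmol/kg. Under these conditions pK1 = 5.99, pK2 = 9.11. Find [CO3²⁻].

α₂ = 1 / (1 + [H⁺]/K2 + [H⁺]²/(K1K2)) = 1 / (1 + 10^+1.49 + 10^-0.14)
   = 1 / (1 + 30.903 + 0.72444) = 1/32.627 = 0.03065
[CO3²⁻] = α₂ × DIC = 0.03065 × 2.43 = 0.0745 mmol/kg

[CO3²⁻] = 0.0745 mmol/kg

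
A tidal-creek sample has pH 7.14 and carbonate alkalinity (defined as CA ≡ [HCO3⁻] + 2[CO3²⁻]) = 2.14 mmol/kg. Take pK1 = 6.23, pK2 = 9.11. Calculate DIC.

DIC = 2.38 mmol/kg

CA = [HCO3⁻] + 2[CO3²⁻] = (α₁ + 2α₂)·DIC
At pH 7.14: [H⁺]/K1 = 10^-0.91 = 0.12303, K2/[H⁺] = 10^-1.97 = 0.010715
α₁ = 1/(1 + 0.12303 + 0.010715) = 1/1.1337 = 0.8820; α₂ = α₁·K2/[H⁺] = 0.009451
α₁ + 2α₂ = 0.9009
DIC = CA / (α₁ + 2α₂) = 2.14 / 0.9009 = 2.38 mmol/kg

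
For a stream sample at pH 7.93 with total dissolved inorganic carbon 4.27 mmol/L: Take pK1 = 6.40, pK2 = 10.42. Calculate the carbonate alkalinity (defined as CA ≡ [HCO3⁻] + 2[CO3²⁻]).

CA = 4.16 mmol/L

CA = [HCO3⁻] + 2[CO3²⁻] = (α₁ + 2α₂)·DIC
At pH 7.93: [H⁺]/K1 = 10^-1.53 = 0.029512, K2/[H⁺] = 10^-2.49 = 0.0032359
α₁ = 1/(1 + 0.029512 + 0.0032359) = 1/1.0327 = 0.9683; α₂ = α₁·K2/[H⁺] = 0.003133
α₁ + 2α₂ = 0.9746
CA = 0.9746 × 4.27 = 4.16 mmol/L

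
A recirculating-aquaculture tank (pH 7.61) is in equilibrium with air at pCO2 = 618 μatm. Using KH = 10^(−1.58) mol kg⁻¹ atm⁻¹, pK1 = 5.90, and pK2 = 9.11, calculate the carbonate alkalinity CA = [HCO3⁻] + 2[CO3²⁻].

[CO2*] = KH · pCO2 = 10^(−1.58) × 618×10^-6 = 1.626×10^-5 mol/kg
α₀ = 1/(1 + K1/[H⁺] + K1K2/[H⁺]²) = 1/(1 + 10^+1.71 + 10^+0.21) = 0.01855
DIC = [CO2*]/α₀ = 1.626×10^-5 / 0.01855 = 0.8763 mmol/kg
CA = (α₁ + 2α₂)·DIC = (0.9514 + 2×0.03008) × 0.8763 = 0.886 mmol/kg

CA = 0.886 mmol/kg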